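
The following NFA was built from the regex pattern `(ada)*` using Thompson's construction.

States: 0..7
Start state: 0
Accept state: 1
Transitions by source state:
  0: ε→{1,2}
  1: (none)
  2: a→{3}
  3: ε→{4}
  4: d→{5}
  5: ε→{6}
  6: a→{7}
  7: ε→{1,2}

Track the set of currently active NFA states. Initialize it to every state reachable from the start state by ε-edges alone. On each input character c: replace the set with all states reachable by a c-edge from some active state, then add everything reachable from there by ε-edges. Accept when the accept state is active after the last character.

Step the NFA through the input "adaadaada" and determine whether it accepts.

Answer: ACCEPT

Steps:
start: ε-closure({0}) = {0,1,2}
'a' @ 1: {3,4}
'd' @ 2: {5,6}
'a' @ 3: {1,2,7}  (accept∈set)
'a' @ 4: {3,4}
'd' @ 5: {5,6}
'a' @ 6: {1,2,7}  (accept∈set)
'a' @ 7: {3,4}
'd' @ 8: {5,6}
'a' @ 9: {1,2,7}  (accept∈set)
end set {1,2,7} — state 1 in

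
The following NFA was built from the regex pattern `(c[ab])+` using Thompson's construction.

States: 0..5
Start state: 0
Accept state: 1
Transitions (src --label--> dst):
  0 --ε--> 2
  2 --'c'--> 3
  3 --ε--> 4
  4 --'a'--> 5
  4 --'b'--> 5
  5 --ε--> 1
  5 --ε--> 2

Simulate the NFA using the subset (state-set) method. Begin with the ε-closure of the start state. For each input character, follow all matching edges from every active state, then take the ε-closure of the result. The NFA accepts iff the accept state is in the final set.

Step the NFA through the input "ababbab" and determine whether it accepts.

start: ε-closure({0}) = {0,2}
'a' @ 1: {}  — dead — no transitions
rest 'babbab' ignored (set empty)
end set {} — state 1 not in

Answer: REJECT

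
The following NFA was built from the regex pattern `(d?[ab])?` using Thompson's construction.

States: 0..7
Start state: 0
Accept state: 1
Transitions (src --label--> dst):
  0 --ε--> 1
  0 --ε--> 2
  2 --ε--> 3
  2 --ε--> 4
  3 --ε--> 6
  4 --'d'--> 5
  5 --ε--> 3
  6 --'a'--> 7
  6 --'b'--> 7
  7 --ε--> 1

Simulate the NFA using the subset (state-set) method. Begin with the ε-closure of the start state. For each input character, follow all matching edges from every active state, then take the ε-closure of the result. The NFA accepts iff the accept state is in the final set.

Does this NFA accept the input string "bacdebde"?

S₀ = ε-closure({0}) = {0,1,2,3,4,6}
'b' @ 1: {1,7}  ✓accept
'a' @ 2: {}  — dead — no transitions
rest 'cdebde' ignored (set empty)
end set {} — state 1 not in

Answer: REJECT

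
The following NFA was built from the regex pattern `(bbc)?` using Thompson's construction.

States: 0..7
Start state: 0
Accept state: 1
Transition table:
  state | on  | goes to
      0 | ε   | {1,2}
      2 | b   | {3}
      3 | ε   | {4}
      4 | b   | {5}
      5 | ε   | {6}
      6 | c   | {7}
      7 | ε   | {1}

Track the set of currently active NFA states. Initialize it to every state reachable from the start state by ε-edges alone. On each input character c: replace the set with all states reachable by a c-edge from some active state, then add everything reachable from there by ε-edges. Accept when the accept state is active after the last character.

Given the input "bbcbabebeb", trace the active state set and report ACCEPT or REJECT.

Answer: REJECT

Steps:
initial (ε-close {0}): {0,1,2}
'b' @ 1: {3,4}
'b' @ 2: {5,6}
'c' @ 3: {1,7}  ✓accept
'b' @ 4: {}  — dead — no transitions
rest 'abebeb' ignored (set empty)
end set {} — state 1 not in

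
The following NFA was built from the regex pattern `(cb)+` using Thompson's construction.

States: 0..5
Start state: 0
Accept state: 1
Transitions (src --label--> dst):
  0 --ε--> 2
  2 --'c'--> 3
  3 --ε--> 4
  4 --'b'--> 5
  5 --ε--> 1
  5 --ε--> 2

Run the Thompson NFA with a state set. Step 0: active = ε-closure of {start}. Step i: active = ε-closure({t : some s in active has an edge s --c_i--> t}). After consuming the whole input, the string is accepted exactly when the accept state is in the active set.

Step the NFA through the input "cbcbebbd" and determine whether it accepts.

S₀ = ε-closure({0}) = {0,2}
'c' @ 1: {3,4}
'b' @ 2: {1,2,5}  ✓accept
'c' @ 3: {3,4}
'b' @ 4: {1,2,5}  ✓accept
'e' @ 5: {}  — dead — no transitions
rest 'bbd' ignored (set empty)
after full input: {}  (accept=1 not in)

Answer: REJECT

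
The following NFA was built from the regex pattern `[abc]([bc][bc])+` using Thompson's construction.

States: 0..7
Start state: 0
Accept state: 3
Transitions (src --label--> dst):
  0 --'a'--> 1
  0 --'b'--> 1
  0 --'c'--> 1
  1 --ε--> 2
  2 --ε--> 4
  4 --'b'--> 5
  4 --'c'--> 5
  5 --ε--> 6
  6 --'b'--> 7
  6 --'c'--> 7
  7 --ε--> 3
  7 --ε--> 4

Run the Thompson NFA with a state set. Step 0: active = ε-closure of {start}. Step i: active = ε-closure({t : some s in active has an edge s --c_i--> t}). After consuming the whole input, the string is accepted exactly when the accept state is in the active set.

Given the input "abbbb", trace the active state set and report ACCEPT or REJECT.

Answer: ACCEPT

Steps:
start: ε-closure({0}) = {0}
'a' @ 1: {1,2,4}
'b' @ 2: {5,6}
'b' @ 3: {3,4,7}  (accept∈set)
'b' @ 4: {5,6}
'b' @ 5: {3,4,7}  (accept∈set)
after full input: {3,4,7}  (accept=3 in)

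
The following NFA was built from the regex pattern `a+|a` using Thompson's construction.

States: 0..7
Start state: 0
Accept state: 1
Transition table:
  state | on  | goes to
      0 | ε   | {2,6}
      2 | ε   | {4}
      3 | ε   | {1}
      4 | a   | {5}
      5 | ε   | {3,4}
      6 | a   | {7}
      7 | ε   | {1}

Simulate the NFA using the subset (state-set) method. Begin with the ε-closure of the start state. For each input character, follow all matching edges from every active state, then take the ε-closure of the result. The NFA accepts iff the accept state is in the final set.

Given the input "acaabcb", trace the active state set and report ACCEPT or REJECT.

S₀ = ε-closure({0}) = {0,2,4,6}
'a' @ 1: {1,3,4,5,7}  ✓accept
'c' @ 2: {}  — no active states
rest 'aabcb' ignored (set empty)
final: {}; accept 1 not in set

Answer: REJECT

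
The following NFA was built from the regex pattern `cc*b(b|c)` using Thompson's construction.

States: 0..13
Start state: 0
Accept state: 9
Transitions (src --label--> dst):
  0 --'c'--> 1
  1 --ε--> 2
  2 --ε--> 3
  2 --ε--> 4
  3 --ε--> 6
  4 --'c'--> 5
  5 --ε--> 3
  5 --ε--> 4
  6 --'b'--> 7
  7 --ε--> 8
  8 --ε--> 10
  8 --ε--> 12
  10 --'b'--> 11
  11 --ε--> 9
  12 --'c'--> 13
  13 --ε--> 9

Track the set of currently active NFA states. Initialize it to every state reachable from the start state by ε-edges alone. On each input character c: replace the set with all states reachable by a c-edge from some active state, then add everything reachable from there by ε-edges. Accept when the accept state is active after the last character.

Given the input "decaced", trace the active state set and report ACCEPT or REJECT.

start: ε-closure({0}) = {0}
'd' @ 1: {}  — dead — no transitions
rest 'ecaced' ignored (set empty)
final: {}; accept 9 not in set

Answer: REJECT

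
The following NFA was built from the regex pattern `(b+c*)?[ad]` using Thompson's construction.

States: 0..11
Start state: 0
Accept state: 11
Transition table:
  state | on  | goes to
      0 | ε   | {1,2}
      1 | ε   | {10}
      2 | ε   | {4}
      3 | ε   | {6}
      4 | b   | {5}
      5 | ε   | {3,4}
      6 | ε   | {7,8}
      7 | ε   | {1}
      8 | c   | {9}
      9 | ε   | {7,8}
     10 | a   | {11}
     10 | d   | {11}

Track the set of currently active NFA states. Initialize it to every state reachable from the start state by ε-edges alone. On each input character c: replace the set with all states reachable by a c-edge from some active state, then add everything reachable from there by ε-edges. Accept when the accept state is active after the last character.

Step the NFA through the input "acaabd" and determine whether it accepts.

Answer: REJECT

Steps:
start: ε-closure({0}) = {0,1,2,4,10}
'a' @ 1: {11}  (accept∈set)
'c' @ 2: {}  — dead — no transitions
rest 'aabd' ignored (set empty)
final: {}; accept 11 not in set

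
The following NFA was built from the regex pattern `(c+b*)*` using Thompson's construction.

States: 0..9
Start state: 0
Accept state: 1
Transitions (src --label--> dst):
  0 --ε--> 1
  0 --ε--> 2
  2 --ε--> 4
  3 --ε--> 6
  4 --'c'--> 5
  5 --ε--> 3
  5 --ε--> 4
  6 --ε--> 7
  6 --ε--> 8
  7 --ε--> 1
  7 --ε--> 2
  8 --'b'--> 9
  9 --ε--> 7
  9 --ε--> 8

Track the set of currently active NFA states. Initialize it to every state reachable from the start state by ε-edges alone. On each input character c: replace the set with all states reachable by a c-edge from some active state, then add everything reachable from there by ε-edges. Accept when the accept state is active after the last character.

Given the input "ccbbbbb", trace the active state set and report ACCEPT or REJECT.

initial (ε-close {0}): {0,1,2,4}
'c' @ 1: {1,2,3,4,5,6,7,8}  ✓accept
'c' @ 2: {1,2,3,4,5,6,7,8}  ✓accept
'b' @ 3: {1,2,4,7,8,9}  ✓accept
'b' @ 4: {1,2,4,7,8,9}  ✓accept
'b' @ 5: {1,2,4,7,8,9}  ✓accept
'b' @ 6: {1,2,4,7,8,9}  ✓accept
'b' @ 7: {1,2,4,7,8,9}  ✓accept
end set {1,2,4,7,8,9} — state 1 in

Answer: ACCEPT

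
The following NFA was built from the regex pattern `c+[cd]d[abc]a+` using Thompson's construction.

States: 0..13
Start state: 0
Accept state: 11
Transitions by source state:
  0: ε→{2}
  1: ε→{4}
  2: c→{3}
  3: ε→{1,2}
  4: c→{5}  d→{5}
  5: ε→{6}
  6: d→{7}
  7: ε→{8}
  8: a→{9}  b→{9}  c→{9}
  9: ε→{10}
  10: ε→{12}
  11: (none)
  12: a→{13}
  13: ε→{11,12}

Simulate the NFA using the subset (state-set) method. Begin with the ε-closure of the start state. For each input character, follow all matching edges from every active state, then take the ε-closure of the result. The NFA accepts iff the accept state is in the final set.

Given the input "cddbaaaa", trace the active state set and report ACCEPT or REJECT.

start: ε-closure({0}) = {0,2}
'c' @ 1: {1,2,3,4}
'd' @ 2: {5,6}
'd' @ 3: {7,8}
'b' @ 4: {9,10,12}
'a' @ 5: {11,12,13}  ✓accept
'a' @ 6: {11,12,13}  ✓accept
'a' @ 7: {11,12,13}  ✓accept
'a' @ 8: {11,12,13}  ✓accept
after full input: {11,12,13}  (accept=11 in)

Answer: ACCEPT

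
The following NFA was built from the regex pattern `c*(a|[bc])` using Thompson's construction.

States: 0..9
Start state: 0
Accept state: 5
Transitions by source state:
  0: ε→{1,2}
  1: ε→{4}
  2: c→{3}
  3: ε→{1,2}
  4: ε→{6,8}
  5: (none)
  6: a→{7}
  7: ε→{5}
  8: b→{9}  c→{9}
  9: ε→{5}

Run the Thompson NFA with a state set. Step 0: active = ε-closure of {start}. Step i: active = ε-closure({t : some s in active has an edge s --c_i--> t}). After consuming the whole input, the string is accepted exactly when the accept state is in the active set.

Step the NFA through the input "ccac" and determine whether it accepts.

Answer: REJECT

Derivation:
initial (ε-close {0}): {0,1,2,4,6,8}
'c' @ 1: {1,2,3,4,5,6,8,9}  [accepting]
'c' @ 2: {1,2,3,4,5,6,8,9}  [accepting]
'a' @ 3: {5,7}  [accepting]
'c' @ 4: {}  — dead — no transitions
after full input: {}  (accept=5 not in)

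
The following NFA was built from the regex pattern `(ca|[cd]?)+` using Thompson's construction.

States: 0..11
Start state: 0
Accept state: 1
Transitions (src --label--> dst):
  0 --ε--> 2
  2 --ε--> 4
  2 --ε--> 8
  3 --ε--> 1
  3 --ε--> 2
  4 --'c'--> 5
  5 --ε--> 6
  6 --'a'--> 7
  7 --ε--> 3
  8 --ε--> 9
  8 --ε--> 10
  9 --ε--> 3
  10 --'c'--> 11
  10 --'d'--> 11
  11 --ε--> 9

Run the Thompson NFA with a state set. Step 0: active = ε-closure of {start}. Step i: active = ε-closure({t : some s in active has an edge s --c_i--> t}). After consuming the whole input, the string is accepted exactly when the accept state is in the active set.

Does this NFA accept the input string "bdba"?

S₀ = ε-closure({0}) = {0,1,2,3,4,8,9,10}
'b' @ 1: {}  — no active states
rest 'dba' ignored (set empty)
after full input: {}  (accept=1 not in)

Answer: REJECT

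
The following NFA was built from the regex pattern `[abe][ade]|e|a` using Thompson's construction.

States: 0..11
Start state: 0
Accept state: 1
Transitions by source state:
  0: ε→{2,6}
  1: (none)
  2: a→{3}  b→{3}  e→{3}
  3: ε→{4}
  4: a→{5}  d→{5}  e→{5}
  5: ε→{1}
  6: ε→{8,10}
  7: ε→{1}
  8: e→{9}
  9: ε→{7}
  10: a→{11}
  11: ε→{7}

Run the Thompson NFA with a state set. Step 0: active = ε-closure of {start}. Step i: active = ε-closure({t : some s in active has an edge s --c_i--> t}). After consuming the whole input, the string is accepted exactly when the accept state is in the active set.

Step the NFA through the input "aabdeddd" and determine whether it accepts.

Answer: REJECT

Derivation:
start: ε-closure({0}) = {0,2,6,8,10}
'a' @ 1: {1,3,4,7,11}  [accepting]
'a' @ 2: {1,5}  [accepting]
'b' @ 3: {}  — dead — no transitions
rest 'deddd' ignored (set empty)
end set {} — state 1 not in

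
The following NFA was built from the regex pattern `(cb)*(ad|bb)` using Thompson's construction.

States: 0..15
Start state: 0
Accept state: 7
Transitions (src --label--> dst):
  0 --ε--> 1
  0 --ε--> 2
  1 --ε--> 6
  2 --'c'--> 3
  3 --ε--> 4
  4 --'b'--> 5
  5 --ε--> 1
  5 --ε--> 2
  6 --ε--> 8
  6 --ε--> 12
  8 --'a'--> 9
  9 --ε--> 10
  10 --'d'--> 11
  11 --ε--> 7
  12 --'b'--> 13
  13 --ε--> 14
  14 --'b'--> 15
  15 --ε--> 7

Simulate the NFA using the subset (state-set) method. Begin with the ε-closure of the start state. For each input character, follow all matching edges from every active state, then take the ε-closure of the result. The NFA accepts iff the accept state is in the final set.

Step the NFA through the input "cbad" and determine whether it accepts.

S₀ = ε-closure({0}) = {0,1,2,6,8,12}
'c' @ 1: {3,4}
'b' @ 2: {1,2,5,6,8,12}
'a' @ 3: {9,10}
'd' @ 4: {7,11}  (accept∈set)
after full input: {7,11}  (accept=7 in)

Answer: ACCEPT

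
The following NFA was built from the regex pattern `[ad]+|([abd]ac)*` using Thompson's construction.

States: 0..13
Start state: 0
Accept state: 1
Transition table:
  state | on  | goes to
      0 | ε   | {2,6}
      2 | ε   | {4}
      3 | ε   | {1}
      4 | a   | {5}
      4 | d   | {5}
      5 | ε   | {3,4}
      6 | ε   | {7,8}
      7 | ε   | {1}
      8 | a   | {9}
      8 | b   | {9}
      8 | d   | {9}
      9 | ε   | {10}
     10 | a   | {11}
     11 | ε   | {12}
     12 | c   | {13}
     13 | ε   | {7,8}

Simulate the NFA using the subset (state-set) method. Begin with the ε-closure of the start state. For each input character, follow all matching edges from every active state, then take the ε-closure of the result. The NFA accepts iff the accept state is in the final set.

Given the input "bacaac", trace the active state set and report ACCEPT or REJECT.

S₀ = ε-closure({0}) = {0,1,2,4,6,7,8}
'b' @ 1: {9,10}
'a' @ 2: {11,12}
'c' @ 3: {1,7,8,13}  [accepting]
'a' @ 4: {9,10}
'a' @ 5: {11,12}
'c' @ 6: {1,7,8,13}  [accepting]
final: {1,7,8,13}; accept 1 in set

Answer: ACCEPT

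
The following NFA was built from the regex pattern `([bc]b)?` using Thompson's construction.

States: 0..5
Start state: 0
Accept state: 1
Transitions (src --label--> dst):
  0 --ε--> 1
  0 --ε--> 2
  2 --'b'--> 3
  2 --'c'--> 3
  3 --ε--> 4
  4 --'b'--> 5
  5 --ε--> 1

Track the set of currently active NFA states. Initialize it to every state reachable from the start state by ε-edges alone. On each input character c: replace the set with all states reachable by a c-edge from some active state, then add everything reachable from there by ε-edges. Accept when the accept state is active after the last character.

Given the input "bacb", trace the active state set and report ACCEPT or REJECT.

start: ε-closure({0}) = {0,1,2}
'b' @ 1: {3,4}
'a' @ 2: {}  — state set empty
rest 'cb' ignored (set empty)
after full input: {}  (accept=1 not in)

Answer: REJECT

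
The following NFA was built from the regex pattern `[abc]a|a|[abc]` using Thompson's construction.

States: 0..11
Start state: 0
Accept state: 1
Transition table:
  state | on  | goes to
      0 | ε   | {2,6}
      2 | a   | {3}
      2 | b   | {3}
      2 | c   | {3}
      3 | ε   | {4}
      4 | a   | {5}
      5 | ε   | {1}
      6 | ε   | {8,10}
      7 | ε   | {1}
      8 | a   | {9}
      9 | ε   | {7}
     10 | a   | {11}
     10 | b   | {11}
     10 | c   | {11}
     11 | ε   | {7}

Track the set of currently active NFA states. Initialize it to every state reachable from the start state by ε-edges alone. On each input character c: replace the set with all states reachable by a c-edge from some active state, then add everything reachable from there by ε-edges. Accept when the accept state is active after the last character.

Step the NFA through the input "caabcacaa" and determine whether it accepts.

S₀ = ε-closure({0}) = {0,2,6,8,10}
'c' @ 1: {1,3,4,7,11}  ✓accept
'a' @ 2: {1,5}  ✓accept
'a' @ 3: {}  — no active states
rest 'bcacaa' ignored (set empty)
end set {} — state 1 not in

Answer: REJECT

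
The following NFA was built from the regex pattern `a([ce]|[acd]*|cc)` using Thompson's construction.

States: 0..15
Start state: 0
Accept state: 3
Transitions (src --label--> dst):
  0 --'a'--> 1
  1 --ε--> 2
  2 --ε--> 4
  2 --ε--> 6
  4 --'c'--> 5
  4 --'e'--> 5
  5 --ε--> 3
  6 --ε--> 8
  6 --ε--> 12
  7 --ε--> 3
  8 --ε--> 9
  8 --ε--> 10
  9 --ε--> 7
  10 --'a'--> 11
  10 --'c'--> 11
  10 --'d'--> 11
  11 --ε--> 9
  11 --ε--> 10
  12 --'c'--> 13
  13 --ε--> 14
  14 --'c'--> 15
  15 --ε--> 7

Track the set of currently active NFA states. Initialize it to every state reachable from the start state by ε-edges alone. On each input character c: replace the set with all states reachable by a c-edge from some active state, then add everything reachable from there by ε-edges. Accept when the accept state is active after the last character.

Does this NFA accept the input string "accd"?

Answer: ACCEPT

Trace:
initial (ε-close {0}): {0}
'a' @ 1: {1,2,3,4,6,7,8,9,10,12}  ✓accept
'c' @ 2: {3,5,7,9,10,11,13,14}  ✓accept
'c' @ 3: {3,7,9,10,11,15}  ✓accept
'd' @ 4: {3,7,9,10,11}  ✓accept
end set {3,7,9,10,11} — state 3 in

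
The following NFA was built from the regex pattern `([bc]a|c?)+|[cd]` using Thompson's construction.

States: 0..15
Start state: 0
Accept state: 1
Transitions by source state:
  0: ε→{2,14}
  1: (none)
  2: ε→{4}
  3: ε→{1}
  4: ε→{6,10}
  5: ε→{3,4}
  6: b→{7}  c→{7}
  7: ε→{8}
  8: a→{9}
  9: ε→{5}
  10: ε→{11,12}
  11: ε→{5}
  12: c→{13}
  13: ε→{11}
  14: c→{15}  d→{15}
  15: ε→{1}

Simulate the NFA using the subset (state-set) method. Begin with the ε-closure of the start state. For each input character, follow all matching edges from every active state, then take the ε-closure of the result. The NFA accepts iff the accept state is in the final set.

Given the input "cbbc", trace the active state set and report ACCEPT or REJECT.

Answer: REJECT

Trace:
initial (ε-close {0}): {0,1,2,3,4,5,6,10,11,12,14}
'c' @ 1: {1,3,4,5,6,7,8,10,11,12,13,15}  (accept∈set)
'b' @ 2: {7,8}
'b' @ 3: {}  — no active states
rest 'c' ignored (set empty)
after full input: {}  (accept=1 not in)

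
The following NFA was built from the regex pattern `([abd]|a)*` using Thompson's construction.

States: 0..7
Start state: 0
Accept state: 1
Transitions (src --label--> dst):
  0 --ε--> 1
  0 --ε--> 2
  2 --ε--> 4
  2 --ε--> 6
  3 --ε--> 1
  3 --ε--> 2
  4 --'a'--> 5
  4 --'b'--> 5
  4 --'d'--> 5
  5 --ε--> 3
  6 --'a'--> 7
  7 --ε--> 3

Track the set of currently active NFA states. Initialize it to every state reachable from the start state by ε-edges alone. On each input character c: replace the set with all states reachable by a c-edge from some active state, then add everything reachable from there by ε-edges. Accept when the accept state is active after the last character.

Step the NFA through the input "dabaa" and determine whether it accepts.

start: ε-closure({0}) = {0,1,2,4,6}
'd' @ 1: {1,2,3,4,5,6}  ✓accept
'a' @ 2: {1,2,3,4,5,6,7}  ✓accept
'b' @ 3: {1,2,3,4,5,6}  ✓accept
'a' @ 4: {1,2,3,4,5,6,7}  ✓accept
'a' @ 5: {1,2,3,4,5,6,7}  ✓accept
final: {1,2,3,4,5,6,7}; accept 1 in set

Answer: ACCEPT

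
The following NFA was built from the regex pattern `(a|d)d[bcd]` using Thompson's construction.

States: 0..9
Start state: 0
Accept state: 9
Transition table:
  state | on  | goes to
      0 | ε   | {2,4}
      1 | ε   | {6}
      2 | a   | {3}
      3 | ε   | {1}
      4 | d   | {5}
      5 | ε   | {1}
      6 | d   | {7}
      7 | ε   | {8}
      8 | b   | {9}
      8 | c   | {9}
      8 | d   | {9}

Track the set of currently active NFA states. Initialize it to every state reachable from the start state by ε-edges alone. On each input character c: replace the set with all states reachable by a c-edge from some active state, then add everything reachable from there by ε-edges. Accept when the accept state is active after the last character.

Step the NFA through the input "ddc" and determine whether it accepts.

initial (ε-close {0}): {0,2,4}
'd' @ 1: {1,5,6}
'd' @ 2: {7,8}
'c' @ 3: {9}  (accept∈set)
end set {9} — state 9 in

Answer: ACCEPT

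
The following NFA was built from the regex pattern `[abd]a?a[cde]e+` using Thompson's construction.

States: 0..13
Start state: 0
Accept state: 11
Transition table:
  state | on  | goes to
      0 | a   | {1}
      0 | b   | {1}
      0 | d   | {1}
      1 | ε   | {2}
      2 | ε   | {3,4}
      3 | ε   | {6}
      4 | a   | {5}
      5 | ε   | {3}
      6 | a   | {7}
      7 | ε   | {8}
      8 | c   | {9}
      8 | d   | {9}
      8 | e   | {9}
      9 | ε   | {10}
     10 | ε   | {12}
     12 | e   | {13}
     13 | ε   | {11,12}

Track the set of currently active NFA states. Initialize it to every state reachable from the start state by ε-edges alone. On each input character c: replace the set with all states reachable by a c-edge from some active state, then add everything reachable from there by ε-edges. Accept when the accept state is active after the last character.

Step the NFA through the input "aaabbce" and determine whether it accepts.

Answer: REJECT

Derivation:
S₀ = ε-closure({0}) = {0}
'a' @ 1: {1,2,3,4,6}
'a' @ 2: {3,5,6,7,8}
'a' @ 3: {7,8}
'b' @ 4: {}  — no active states
rest 'bce' ignored (set empty)
final: {}; accept 11 not in set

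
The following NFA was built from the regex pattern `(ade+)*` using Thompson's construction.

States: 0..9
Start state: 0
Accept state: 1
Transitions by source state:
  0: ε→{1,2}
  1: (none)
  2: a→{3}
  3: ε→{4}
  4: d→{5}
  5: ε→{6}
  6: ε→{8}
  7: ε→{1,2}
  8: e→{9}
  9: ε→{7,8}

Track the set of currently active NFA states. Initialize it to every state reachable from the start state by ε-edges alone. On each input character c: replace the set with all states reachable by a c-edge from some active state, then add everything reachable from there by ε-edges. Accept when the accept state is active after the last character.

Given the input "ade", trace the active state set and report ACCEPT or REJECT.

S₀ = ε-closure({0}) = {0,1,2}
'a' @ 1: {3,4}
'd' @ 2: {5,6,8}
'e' @ 3: {1,2,7,8,9}  ✓accept
after full input: {1,2,7,8,9}  (accept=1 in)

Answer: ACCEPT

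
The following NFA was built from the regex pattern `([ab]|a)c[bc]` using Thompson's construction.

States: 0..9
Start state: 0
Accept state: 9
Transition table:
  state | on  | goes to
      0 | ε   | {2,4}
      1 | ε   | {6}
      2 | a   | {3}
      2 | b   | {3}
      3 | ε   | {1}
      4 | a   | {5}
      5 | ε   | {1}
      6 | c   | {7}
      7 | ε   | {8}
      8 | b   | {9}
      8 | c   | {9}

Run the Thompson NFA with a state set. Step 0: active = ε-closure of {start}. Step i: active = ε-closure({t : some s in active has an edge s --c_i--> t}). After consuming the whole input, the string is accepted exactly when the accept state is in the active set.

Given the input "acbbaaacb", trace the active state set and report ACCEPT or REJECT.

Answer: REJECT

Steps:
S₀ = ε-closure({0}) = {0,2,4}
'a' @ 1: {1,3,5,6}
'c' @ 2: {7,8}
'b' @ 3: {9}  [accepting]
'b' @ 4: {}  — no active states
rest 'aaacb' ignored (set empty)
final: {}; accept 9 not in set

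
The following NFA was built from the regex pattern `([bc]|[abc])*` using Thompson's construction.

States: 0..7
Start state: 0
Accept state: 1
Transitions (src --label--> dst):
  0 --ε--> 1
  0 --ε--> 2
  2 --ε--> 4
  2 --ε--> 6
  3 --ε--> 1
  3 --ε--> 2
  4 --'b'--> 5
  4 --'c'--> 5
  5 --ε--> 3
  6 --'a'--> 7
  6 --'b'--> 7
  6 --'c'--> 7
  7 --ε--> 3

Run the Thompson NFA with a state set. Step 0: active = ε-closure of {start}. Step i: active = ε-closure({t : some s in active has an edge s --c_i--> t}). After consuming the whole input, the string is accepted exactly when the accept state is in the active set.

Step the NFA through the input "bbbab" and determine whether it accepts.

start: ε-closure({0}) = {0,1,2,4,6}
'b' @ 1: {1,2,3,4,5,6,7}  [accepting]
'b' @ 2: {1,2,3,4,5,6,7}  [accepting]
'b' @ 3: {1,2,3,4,5,6,7}  [accepting]
'a' @ 4: {1,2,3,4,6,7}  [accepting]
'b' @ 5: {1,2,3,4,5,6,7}  [accepting]
end set {1,2,3,4,5,6,7} — state 1 in

Answer: ACCEPT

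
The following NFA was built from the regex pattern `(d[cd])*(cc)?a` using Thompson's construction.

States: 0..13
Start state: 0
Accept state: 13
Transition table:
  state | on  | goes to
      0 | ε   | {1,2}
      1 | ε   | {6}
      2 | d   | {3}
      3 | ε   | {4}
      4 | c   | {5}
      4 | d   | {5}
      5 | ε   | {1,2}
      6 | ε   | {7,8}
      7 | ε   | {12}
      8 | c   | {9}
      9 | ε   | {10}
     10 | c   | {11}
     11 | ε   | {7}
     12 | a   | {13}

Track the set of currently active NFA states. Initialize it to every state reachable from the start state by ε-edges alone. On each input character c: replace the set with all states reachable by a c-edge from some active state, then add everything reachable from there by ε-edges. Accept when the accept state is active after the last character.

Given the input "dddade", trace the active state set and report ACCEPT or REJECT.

Answer: REJECT

Steps:
start: ε-closure({0}) = {0,1,2,6,7,8,12}
'd' @ 1: {3,4}
'd' @ 2: {1,2,5,6,7,8,12}
'd' @ 3: {3,4}
'a' @ 4: {}  — no active states
rest 'de' ignored (set empty)
after full input: {}  (accept=13 not in)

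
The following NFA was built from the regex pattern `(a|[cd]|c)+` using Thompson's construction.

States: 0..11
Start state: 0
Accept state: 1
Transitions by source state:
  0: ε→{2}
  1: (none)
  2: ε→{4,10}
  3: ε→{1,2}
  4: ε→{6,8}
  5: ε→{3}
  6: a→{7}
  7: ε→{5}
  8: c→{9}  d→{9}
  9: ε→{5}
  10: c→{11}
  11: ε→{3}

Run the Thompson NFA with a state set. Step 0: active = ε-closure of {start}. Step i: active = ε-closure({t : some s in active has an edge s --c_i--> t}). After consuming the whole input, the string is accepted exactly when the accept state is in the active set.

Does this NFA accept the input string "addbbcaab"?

start: ε-closure({0}) = {0,2,4,6,8,10}
'a' @ 1: {1,2,3,4,5,6,7,8,10}  [accepting]
'd' @ 2: {1,2,3,4,5,6,8,9,10}  [accepting]
'd' @ 3: {1,2,3,4,5,6,8,9,10}  [accepting]
'b' @ 4: {}  — dead — no transitions
rest 'bcaab' ignored (set empty)
after full input: {}  (accept=1 not in)

Answer: REJECT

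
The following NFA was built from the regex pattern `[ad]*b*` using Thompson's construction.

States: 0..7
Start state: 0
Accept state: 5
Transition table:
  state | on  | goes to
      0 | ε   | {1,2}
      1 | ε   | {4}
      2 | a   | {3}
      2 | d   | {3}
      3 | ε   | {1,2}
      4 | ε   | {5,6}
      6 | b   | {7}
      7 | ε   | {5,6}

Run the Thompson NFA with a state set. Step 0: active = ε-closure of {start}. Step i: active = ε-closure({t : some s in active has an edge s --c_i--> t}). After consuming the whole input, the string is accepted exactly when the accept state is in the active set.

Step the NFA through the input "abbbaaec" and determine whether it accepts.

initial (ε-close {0}): {0,1,2,4,5,6}
'a' @ 1: {1,2,3,4,5,6}  (accept∈set)
'b' @ 2: {5,6,7}  (accept∈set)
'b' @ 3: {5,6,7}  (accept∈set)
'b' @ 4: {5,6,7}  (accept∈set)
'a' @ 5: {}  — state set empty
rest 'aec' ignored (set empty)
after full input: {}  (accept=5 not in)

Answer: REJECT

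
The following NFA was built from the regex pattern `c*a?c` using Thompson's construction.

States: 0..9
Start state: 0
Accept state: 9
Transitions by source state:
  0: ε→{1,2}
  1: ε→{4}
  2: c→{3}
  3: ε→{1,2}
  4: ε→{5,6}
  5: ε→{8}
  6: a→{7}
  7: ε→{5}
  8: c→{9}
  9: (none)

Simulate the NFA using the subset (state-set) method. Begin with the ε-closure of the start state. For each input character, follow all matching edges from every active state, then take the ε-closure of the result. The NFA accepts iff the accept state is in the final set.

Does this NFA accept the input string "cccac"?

Answer: ACCEPT

Derivation:
initial (ε-close {0}): {0,1,2,4,5,6,8}
'c' @ 1: {1,2,3,4,5,6,8,9}  (accept∈set)
'c' @ 2: {1,2,3,4,5,6,8,9}  (accept∈set)
'c' @ 3: {1,2,3,4,5,6,8,9}  (accept∈set)
'a' @ 4: {5,7,8}
'c' @ 5: {9}  (accept∈set)
end set {9} — state 9 in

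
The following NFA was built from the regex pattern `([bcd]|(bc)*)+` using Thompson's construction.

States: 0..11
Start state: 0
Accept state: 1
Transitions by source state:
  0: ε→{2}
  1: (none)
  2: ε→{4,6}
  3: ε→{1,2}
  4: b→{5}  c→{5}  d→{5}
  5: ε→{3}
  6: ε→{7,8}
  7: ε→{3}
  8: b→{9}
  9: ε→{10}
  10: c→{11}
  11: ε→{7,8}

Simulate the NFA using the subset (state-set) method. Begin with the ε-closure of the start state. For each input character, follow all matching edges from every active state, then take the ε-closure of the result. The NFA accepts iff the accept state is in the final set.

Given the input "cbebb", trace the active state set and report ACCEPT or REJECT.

start: ε-closure({0}) = {0,1,2,3,4,6,7,8}
'c' @ 1: {1,2,3,4,5,6,7,8}  ✓accept
'b' @ 2: {1,2,3,4,5,6,7,8,9,10}  ✓accept
'e' @ 3: {}  — state set empty
rest 'bb' ignored (set empty)
after full input: {}  (accept=1 not in)

Answer: REJECT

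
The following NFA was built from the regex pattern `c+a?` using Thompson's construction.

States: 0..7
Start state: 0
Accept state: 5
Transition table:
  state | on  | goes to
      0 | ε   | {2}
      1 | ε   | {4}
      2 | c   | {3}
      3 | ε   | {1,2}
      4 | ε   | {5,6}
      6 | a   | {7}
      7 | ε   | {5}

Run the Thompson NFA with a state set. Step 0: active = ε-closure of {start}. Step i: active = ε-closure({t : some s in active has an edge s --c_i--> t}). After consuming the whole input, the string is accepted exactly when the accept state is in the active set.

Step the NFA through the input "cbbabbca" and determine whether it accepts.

initial (ε-close {0}): {0,2}
'c' @ 1: {1,2,3,4,5,6}  (accept∈set)
'b' @ 2: {}  — no active states
rest 'babbca' ignored (set empty)
end set {} — state 5 not in

Answer: REJECT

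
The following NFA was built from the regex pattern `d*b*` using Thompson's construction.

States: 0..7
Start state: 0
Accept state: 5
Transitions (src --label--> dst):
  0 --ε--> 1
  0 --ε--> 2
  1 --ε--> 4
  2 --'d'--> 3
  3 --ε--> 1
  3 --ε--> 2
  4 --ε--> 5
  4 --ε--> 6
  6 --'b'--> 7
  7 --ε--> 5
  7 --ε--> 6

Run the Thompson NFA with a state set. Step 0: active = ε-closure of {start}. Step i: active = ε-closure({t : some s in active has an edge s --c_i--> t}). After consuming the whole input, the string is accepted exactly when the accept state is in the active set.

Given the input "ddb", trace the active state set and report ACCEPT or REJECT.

Answer: ACCEPT

Steps:
S₀ = ε-closure({0}) = {0,1,2,4,5,6}
'd' @ 1: {1,2,3,4,5,6}  ✓accept
'd' @ 2: {1,2,3,4,5,6}  ✓accept
'b' @ 3: {5,6,7}  ✓accept
final: {5,6,7}; accept 5 in set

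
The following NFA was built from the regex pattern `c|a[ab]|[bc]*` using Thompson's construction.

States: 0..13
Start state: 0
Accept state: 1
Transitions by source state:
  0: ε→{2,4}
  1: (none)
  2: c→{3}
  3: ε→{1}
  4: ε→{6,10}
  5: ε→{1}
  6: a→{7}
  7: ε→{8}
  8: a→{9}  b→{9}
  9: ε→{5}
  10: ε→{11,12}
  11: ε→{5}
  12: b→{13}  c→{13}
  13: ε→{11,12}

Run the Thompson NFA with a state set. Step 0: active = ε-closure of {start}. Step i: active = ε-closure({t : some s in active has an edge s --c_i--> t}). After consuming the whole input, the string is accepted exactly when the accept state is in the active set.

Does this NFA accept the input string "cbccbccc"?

start: ε-closure({0}) = {0,1,2,4,5,6,10,11,12}
'c' @ 1: {1,3,5,11,12,13}  (accept∈set)
'b' @ 2: {1,5,11,12,13}  (accept∈set)
'c' @ 3: {1,5,11,12,13}  (accept∈set)
'c' @ 4: {1,5,11,12,13}  (accept∈set)
'b' @ 5: {1,5,11,12,13}  (accept∈set)
'c' @ 6: {1,5,11,12,13}  (accept∈set)
'c' @ 7: {1,5,11,12,13}  (accept∈set)
'c' @ 8: {1,5,11,12,13}  (accept∈set)
after full input: {1,5,11,12,13}  (accept=1 in)

Answer: ACCEPT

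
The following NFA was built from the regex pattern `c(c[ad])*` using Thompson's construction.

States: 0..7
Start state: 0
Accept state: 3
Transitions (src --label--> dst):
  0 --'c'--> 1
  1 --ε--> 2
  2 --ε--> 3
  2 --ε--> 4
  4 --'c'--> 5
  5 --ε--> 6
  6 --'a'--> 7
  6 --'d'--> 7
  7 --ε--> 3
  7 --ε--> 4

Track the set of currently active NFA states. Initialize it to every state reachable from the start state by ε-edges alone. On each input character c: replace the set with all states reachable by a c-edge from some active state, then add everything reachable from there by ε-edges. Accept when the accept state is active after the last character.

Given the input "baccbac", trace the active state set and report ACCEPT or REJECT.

Answer: REJECT

Derivation:
start: ε-closure({0}) = {0}
'b' @ 1: {}  — no active states
rest 'accbac' ignored (set empty)
after full input: {}  (accept=3 not in)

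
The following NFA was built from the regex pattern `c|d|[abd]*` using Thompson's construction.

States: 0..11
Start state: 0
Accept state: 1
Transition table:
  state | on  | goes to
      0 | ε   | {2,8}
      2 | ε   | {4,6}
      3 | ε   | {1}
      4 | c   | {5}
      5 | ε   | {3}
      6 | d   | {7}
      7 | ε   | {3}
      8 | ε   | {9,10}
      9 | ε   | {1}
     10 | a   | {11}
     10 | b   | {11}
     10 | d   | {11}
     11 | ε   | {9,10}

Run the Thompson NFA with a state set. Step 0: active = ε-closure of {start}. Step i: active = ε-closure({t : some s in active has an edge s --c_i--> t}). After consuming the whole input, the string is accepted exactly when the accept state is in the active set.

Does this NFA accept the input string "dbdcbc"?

initial (ε-close {0}): {0,1,2,4,6,8,9,10}
'd' @ 1: {1,3,7,9,10,11}  (accept∈set)
'b' @ 2: {1,9,10,11}  (accept∈set)
'd' @ 3: {1,9,10,11}  (accept∈set)
'c' @ 4: {}  — state set empty
rest 'bc' ignored (set empty)
end set {} — state 1 not in

Answer: REJECT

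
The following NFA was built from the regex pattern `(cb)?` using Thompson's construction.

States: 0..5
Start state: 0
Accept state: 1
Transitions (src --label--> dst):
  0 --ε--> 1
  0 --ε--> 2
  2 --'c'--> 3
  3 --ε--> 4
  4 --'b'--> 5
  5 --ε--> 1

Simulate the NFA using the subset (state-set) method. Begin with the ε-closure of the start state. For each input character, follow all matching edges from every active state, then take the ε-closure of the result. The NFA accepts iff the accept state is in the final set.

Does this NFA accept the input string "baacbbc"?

start: ε-closure({0}) = {0,1,2}
'b' @ 1: {}  — dead — no transitions
rest 'aacbbc' ignored (set empty)
after full input: {}  (accept=1 not in)

Answer: REJECT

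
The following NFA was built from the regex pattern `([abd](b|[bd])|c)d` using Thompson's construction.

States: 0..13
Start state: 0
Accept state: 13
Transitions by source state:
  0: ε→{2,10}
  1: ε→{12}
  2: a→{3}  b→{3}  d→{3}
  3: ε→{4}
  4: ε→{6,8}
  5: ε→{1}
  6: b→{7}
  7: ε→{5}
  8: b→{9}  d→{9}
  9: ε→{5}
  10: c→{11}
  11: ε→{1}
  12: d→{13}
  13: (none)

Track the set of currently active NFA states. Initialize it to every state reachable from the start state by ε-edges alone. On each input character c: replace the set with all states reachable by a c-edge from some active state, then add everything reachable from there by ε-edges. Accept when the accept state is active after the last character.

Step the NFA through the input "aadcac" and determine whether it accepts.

Answer: REJECT

Steps:
start: ε-closure({0}) = {0,2,10}
'a' @ 1: {3,4,6,8}
'a' @ 2: {}  — dead — no transitions
rest 'dcac' ignored (set empty)
end set {} — state 13 not in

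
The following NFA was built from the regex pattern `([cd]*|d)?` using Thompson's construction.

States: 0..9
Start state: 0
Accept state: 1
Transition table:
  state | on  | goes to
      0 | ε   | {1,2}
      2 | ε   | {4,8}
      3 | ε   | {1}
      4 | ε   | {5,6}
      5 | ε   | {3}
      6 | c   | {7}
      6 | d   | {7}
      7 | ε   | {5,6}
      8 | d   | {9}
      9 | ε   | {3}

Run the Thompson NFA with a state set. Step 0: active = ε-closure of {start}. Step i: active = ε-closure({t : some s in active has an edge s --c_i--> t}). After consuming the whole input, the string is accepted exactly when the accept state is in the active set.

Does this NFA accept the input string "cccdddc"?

Answer: ACCEPT

Derivation:
S₀ = ε-closure({0}) = {0,1,2,3,4,5,6,8}
'c' @ 1: {1,3,5,6,7}  [accepting]
'c' @ 2: {1,3,5,6,7}  [accepting]
'c' @ 3: {1,3,5,6,7}  [accepting]
'd' @ 4: {1,3,5,6,7}  [accepting]
'd' @ 5: {1,3,5,6,7}  [accepting]
'd' @ 6: {1,3,5,6,7}  [accepting]
'c' @ 7: {1,3,5,6,7}  [accepting]
after full input: {1,3,5,6,7}  (accept=1 in)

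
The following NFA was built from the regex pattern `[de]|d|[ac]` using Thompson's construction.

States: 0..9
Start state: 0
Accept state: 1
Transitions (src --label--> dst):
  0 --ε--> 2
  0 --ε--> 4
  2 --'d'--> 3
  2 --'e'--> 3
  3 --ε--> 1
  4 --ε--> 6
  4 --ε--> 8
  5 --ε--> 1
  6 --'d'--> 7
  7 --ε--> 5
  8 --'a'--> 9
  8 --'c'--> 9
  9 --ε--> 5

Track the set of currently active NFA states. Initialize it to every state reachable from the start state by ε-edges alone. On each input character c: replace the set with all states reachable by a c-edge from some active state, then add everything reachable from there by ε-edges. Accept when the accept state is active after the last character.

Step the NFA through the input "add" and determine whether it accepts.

S₀ = ε-closure({0}) = {0,2,4,6,8}
'a' @ 1: {1,5,9}  (accept∈set)
'd' @ 2: {}  — no active states
rest 'd' ignored (set empty)
after full input: {}  (accept=1 not in)

Answer: REJECT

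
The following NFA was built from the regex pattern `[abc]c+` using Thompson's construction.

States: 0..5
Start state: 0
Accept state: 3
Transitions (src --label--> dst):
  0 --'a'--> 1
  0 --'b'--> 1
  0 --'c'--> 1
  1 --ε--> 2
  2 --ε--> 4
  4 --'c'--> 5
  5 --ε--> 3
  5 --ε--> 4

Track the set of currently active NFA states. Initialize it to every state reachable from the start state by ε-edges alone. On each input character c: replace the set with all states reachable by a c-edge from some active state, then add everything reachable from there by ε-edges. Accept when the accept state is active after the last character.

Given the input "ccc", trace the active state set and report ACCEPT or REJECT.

S₀ = ε-closure({0}) = {0}
'c' @ 1: {1,2,4}
'c' @ 2: {3,4,5}  [accepting]
'c' @ 3: {3,4,5}  [accepting]
end set {3,4,5} — state 3 in

Answer: ACCEPT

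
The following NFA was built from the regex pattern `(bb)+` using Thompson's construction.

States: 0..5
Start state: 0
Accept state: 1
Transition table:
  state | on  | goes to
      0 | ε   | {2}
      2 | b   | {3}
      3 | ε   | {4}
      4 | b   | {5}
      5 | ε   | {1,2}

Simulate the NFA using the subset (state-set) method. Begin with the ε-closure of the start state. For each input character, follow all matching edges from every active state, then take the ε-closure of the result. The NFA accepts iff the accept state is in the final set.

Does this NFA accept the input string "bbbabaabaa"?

S₀ = ε-closure({0}) = {0,2}
'b' @ 1: {3,4}
'b' @ 2: {1,2,5}  [accepting]
'b' @ 3: {3,4}
'a' @ 4: {}  — state set empty
rest 'baabaa' ignored (set empty)
final: {}; accept 1 not in set

Answer: REJECT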